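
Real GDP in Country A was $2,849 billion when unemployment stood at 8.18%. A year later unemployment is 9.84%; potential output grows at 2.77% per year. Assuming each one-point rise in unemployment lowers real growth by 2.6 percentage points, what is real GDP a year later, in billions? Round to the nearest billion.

Δu = 9.84 - 8.18 = 1.66 points.
Okun's law (growth form): g_Y = g_Y* - β × Δu = 2.77 - 2.6 × (1.66) = 2.77 - 4.316 = -1.546%.
Real GDP in the next year = 2849 × (1 - 1.546/100) = 2849 × 0.98454 ≈ 2805 billion.

$2,805 billion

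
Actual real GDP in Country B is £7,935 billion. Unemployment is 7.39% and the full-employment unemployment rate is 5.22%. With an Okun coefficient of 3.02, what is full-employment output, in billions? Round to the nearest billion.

Unemployment gap = 7.39 - 5.22 = 2.17 points, so output gap = -3.02 × 2.17 = -6.5534%.
Since Y = Y* × (1 + gap/100), Y* = 7935/0.934466 ≈ 8491 billion.

£8,491 billion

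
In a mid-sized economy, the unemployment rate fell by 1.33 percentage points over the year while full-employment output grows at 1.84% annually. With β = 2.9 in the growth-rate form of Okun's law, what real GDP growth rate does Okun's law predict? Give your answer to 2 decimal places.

5.70%

Growth-rate Okun's law: g_Y = g_Y* - β × Δu.
g_Y = 1.84 - 2.9 × (-1.33) = 1.84 + 3.857 = 5.697%, i.e. 5.70% to 2 d.p.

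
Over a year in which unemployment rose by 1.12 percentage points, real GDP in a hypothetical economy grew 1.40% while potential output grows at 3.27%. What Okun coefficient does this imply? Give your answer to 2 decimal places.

β ≈ 1.67

Growth form: g_Y = g_Y* - β × Δu, so β = (g_Y* - g_Y)/Δu.
β = (3.27 - 1.4)/1.12 = 1.87/1.12 = 1.67.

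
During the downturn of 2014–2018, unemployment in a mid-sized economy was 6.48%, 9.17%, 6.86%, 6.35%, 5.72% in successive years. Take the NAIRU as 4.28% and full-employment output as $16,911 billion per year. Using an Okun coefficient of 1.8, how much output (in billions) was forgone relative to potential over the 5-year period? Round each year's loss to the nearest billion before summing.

Year 2014: gap = -1.8 × (6.48 - 4.28) = -3.96%, loss ≈ 16911 × 3.96/100 ≈ 670.
Year 2015: gap = -1.8 × (9.17 - 4.28) = -8.802%, loss ≈ 16911 × 8.802/100 ≈ 1489.
Year 2016: gap = -1.8 × (6.86 - 4.28) = -4.644%, loss ≈ 16911 × 4.644/100 ≈ 785.
Year 2017: gap = -1.8 × (6.35 - 4.28) = -3.726%, loss ≈ 16911 × 3.726/100 ≈ 630.
Year 2018: gap = -1.8 × (5.72 - 4.28) = -2.592%, loss ≈ 16911 × 2.592/100 ≈ 438.
Total lost output = 670 + 1489 + 785 + 630 + 438 = 4012 billion.

$4,012 billion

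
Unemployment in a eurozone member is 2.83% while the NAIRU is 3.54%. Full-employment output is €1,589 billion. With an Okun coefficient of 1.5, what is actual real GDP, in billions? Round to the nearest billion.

€1,606 billion

Unemployment gap = 2.83 - 3.54 = -0.71 points, so the output gap is -1.5 × (-0.71) = 1.065%.
Actual GDP = 1589 × (1 + 1.065/100) = 1589 × 1.01065 ≈ 1606 billion.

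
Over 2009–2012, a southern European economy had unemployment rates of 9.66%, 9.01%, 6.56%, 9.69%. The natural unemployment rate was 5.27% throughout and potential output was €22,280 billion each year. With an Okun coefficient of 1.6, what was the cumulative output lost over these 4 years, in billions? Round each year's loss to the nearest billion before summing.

€4,934 billion

Year 2009: gap = -1.6 × (9.66 - 5.27) = -7.024%, loss ≈ 22280 × 7.024/100 ≈ 1565.
Year 2010: gap = -1.6 × (9.01 - 5.27) = -5.984%, loss ≈ 22280 × 5.984/100 ≈ 1333.
Year 2011: gap = -1.6 × (6.56 - 5.27) = -2.064%, loss ≈ 22280 × 2.064/100 ≈ 460.
Year 2012: gap = -1.6 × (9.69 - 5.27) = -7.072%, loss ≈ 22280 × 7.072/100 ≈ 1576.
Total lost output = 1565 + 1333 + 460 + 1576 = 4934 billion.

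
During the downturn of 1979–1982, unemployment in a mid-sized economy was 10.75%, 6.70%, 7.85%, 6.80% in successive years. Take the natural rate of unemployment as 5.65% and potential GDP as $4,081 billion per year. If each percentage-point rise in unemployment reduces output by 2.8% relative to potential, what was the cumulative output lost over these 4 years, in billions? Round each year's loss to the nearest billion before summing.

$1,085 billion

Year 1979: gap = -2.8 × (10.75 - 5.65) = -14.28%, loss ≈ 4081 × 14.28/100 ≈ 583.
Year 1980: gap = -2.8 × (6.7 - 5.65) = -2.94%, loss ≈ 4081 × 2.94/100 ≈ 120.
Year 1981: gap = -2.8 × (7.85 - 5.65) = -6.16%, loss ≈ 4081 × 6.16/100 ≈ 251.
Year 1982: gap = -2.8 × (6.8 - 5.65) = -3.22%, loss ≈ 4081 × 3.22/100 ≈ 131.
Total lost output = 583 + 120 + 251 + 131 = 1085 billion.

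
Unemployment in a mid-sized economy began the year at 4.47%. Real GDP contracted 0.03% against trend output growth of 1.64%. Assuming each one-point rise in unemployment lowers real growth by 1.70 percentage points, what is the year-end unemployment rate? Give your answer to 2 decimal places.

Growth-rate Okun's law: g_Y = g_Y* - β × Δu, so Δu = (g_Y* - g_Y)/β.
Δu = (1.64 + 0.03)/1.70 = 1.67/1.70 = 0.98 percentage points.
Year-end unemployment = 4.47 + 0.98 = 5.45%.

5.45%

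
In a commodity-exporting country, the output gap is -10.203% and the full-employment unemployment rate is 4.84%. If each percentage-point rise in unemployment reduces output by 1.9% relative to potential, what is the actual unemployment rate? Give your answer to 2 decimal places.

10.21%

From Okun's law, u - u* = -(output gap)/β = -(-10.203)/1.9 = 5.37 points.
So u = 4.84 + 5.37 = 10.21%.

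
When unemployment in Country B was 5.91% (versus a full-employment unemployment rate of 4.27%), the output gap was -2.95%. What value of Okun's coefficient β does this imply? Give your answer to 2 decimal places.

β ≈ 1.80

Okun's law: output gap = -β × (u - u*).
-2.95 = -β × (5.91 - 4.27) = -β × 1.64, so β = 2.95/1.64 = 1.80.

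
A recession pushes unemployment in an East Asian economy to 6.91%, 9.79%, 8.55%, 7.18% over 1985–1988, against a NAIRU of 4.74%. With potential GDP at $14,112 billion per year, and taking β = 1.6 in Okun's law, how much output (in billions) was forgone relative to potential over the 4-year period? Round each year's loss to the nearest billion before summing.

Year 1985: gap = -1.6 × (6.91 - 4.74) = -3.472%, loss ≈ 14112 × 3.472/100 ≈ 490.
Year 1986: gap = -1.6 × (9.79 - 4.74) = -8.08%, loss ≈ 14112 × 8.08/100 ≈ 1140.
Year 1987: gap = -1.6 × (8.55 - 4.74) = -6.096%, loss ≈ 14112 × 6.096/100 ≈ 860.
Year 1988: gap = -1.6 × (7.18 - 4.74) = -3.904%, loss ≈ 14112 × 3.904/100 ≈ 551.
Total lost output = 490 + 1140 + 860 + 551 = 3041 billion.

$3,041 billion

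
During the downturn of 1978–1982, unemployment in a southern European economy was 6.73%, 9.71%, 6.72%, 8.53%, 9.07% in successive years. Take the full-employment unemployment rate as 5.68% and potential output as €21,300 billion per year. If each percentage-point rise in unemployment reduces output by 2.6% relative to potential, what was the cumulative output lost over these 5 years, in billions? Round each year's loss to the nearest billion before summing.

Year 1978: gap = -2.6 × (6.73 - 5.68) = -2.73%, loss ≈ 21300 × 2.73/100 ≈ 581.
Year 1979: gap = -2.6 × (9.71 - 5.68) = -10.478%, loss ≈ 21300 × 10.478/100 ≈ 2232.
Year 1980: gap = -2.6 × (6.72 - 5.68) = -2.704%, loss ≈ 21300 × 2.704/100 ≈ 576.
Year 1981: gap = -2.6 × (8.53 - 5.68) = -7.41%, loss ≈ 21300 × 7.41/100 ≈ 1578.
Year 1982: gap = -2.6 × (9.07 - 5.68) = -8.814%, loss ≈ 21300 × 8.814/100 ≈ 1877.
Total lost output = 581 + 2232 + 576 + 1578 + 1877 = 6844 billion.

€6,844 billion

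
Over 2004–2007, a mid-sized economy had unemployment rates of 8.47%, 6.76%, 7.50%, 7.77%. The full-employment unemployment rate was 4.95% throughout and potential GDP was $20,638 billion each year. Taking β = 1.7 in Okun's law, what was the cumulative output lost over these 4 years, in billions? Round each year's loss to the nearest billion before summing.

$3,754 billion

Year 2004: gap = -1.7 × (8.47 - 4.95) = -5.984%, loss ≈ 20638 × 5.984/100 ≈ 1235.
Year 2005: gap = -1.7 × (6.76 - 4.95) = -3.077%, loss ≈ 20638 × 3.077/100 ≈ 635.
Year 2006: gap = -1.7 × (7.5 - 4.95) = -4.335%, loss ≈ 20638 × 4.335/100 ≈ 895.
Year 2007: gap = -1.7 × (7.77 - 4.95) = -4.794%, loss ≈ 20638 × 4.794/100 ≈ 989.
Total lost output = 1235 + 635 + 895 + 989 = 3754 billion.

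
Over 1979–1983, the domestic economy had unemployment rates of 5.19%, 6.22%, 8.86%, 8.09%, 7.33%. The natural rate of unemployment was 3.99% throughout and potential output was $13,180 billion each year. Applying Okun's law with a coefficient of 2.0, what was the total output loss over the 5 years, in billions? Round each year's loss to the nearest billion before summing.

$4,149 billion

Year 1979: gap = -2.0 × (5.19 - 3.99) = -2.4%, loss ≈ 13180 × 2.4/100 ≈ 316.
Year 1980: gap = -2.0 × (6.22 - 3.99) = -4.46%, loss ≈ 13180 × 4.46/100 ≈ 588.
Year 1981: gap = -2.0 × (8.86 - 3.99) = -9.74%, loss ≈ 13180 × 9.74/100 ≈ 1284.
Year 1982: gap = -2.0 × (8.09 - 3.99) = -8.2%, loss ≈ 13180 × 8.2/100 ≈ 1081.
Year 1983: gap = -2.0 × (7.33 - 3.99) = -6.68%, loss ≈ 13180 × 6.68/100 ≈ 880.
Total lost output = 316 + 588 + 1284 + 1081 + 880 = 4149 billion.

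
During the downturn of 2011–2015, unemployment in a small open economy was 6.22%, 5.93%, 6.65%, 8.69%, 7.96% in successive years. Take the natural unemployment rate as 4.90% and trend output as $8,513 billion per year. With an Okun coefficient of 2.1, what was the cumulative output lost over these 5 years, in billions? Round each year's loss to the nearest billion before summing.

Year 2011: gap = -2.1 × (6.22 - 4.9) = -2.772%, loss ≈ 8513 × 2.772/100 ≈ 236.
Year 2012: gap = -2.1 × (5.93 - 4.9) = -2.163%, loss ≈ 8513 × 2.163/100 ≈ 184.
Year 2013: gap = -2.1 × (6.65 - 4.9) = -3.675%, loss ≈ 8513 × 3.675/100 ≈ 313.
Year 2014: gap = -2.1 × (8.69 - 4.9) = -7.959%, loss ≈ 8513 × 7.959/100 ≈ 678.
Year 2015: gap = -2.1 × (7.96 - 4.9) = -6.426%, loss ≈ 8513 × 6.426/100 ≈ 547.
Total lost output = 236 + 184 + 313 + 678 + 547 = 1958 billion.

$1,958 billion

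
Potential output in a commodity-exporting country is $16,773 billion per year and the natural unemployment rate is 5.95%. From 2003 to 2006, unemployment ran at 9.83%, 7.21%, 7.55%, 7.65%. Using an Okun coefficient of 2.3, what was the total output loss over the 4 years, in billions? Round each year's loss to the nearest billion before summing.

$3,256 billion

Year 2003: gap = -2.3 × (9.83 - 5.95) = -8.924%, loss ≈ 16773 × 8.924/100 ≈ 1497.
Year 2004: gap = -2.3 × (7.21 - 5.95) = -2.898%, loss ≈ 16773 × 2.898/100 ≈ 486.
Year 2005: gap = -2.3 × (7.55 - 5.95) = -3.68%, loss ≈ 16773 × 3.68/100 ≈ 617.
Year 2006: gap = -2.3 × (7.65 - 5.95) = -3.91%, loss ≈ 16773 × 3.91/100 ≈ 656.
Total lost output = 1497 + 486 + 617 + 656 = 3256 billion.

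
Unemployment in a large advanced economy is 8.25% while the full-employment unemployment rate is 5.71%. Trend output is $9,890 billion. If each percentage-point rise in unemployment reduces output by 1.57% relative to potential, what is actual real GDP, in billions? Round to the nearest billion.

$9,496 billion

Unemployment gap = 8.25 - 5.71 = 2.54 points, so the output gap is -1.57 × 2.54 = -3.9878%.
Actual GDP = 9890 × (1 - 3.9878/100) = 9890 × 0.960122 ≈ 9496 billion.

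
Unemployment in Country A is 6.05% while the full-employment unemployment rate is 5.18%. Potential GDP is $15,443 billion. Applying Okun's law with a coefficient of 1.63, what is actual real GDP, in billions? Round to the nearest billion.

Unemployment gap = 6.05 - 5.18 = 0.87 points, so the output gap is -1.63 × 0.87 = -1.4181%.
Actual GDP = 15443 × (1 - 1.4181/100) = 15443 × 0.985819 ≈ 15224 billion.

$15,224 billion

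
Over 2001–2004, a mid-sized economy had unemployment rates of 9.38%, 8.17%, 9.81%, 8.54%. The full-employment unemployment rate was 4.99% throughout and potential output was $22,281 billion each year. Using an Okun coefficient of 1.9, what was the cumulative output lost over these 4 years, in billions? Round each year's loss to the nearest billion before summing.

$6,747 billion

Year 2001: gap = -1.9 × (9.38 - 4.99) = -8.341%, loss ≈ 22281 × 8.341/100 ≈ 1858.
Year 2002: gap = -1.9 × (8.17 - 4.99) = -6.042%, loss ≈ 22281 × 6.042/100 ≈ 1346.
Year 2003: gap = -1.9 × (9.81 - 4.99) = -9.158%, loss ≈ 22281 × 9.158/100 ≈ 2040.
Year 2004: gap = -1.9 × (8.54 - 4.99) = -6.745%, loss ≈ 22281 × 6.745/100 ≈ 1503.
Total lost output = 1858 + 1346 + 2040 + 1503 = 6747 billion.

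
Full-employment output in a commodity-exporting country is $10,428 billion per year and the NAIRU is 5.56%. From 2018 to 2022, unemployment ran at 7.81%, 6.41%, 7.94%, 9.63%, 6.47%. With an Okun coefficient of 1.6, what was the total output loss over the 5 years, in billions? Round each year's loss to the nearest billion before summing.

$1,745 billion

Year 2018: gap = -1.6 × (7.81 - 5.56) = -3.6%, loss ≈ 10428 × 3.6/100 ≈ 375.
Year 2019: gap = -1.6 × (6.41 - 5.56) = -1.36%, loss ≈ 10428 × 1.36/100 ≈ 142.
Year 2020: gap = -1.6 × (7.94 - 5.56) = -3.808%, loss ≈ 10428 × 3.808/100 ≈ 397.
Year 2021: gap = -1.6 × (9.63 - 5.56) = -6.512%, loss ≈ 10428 × 6.512/100 ≈ 679.
Year 2022: gap = -1.6 × (6.47 - 5.56) = -1.456%, loss ≈ 10428 × 1.456/100 ≈ 152.
Total lost output = 375 + 142 + 397 + 679 + 152 = 1745 billion.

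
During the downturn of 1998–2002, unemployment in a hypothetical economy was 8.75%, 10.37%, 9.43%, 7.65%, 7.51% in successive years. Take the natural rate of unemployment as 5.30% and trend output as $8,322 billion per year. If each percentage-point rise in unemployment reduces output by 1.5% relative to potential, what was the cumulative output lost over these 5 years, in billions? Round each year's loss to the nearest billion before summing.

$2,149 billion

Year 1998: gap = -1.5 × (8.75 - 5.3) = -5.175%, loss ≈ 8322 × 5.175/100 ≈ 431.
Year 1999: gap = -1.5 × (10.37 - 5.3) = -7.605%, loss ≈ 8322 × 7.605/100 ≈ 633.
Year 2000: gap = -1.5 × (9.43 - 5.3) = -6.195%, loss ≈ 8322 × 6.195/100 ≈ 516.
Year 2001: gap = -1.5 × (7.65 - 5.3) = -3.525%, loss ≈ 8322 × 3.525/100 ≈ 293.
Year 2002: gap = -1.5 × (7.51 - 5.3) = -3.315%, loss ≈ 8322 × 3.315/100 ≈ 276.
Total lost output = 431 + 633 + 516 + 293 + 276 = 2149 billion.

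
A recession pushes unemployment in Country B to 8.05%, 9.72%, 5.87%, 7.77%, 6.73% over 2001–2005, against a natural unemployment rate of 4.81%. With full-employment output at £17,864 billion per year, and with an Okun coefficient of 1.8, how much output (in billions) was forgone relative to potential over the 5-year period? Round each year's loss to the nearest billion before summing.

£4,531 billion

Year 2001: gap = -1.8 × (8.05 - 4.81) = -5.832%, loss ≈ 17864 × 5.832/100 ≈ 1042.
Year 2002: gap = -1.8 × (9.72 - 4.81) = -8.838%, loss ≈ 17864 × 8.838/100 ≈ 1579.
Year 2003: gap = -1.8 × (5.87 - 4.81) = -1.908%, loss ≈ 17864 × 1.908/100 ≈ 341.
Year 2004: gap = -1.8 × (7.77 - 4.81) = -5.328%, loss ≈ 17864 × 5.328/100 ≈ 952.
Year 2005: gap = -1.8 × (6.73 - 4.81) = -3.456%, loss ≈ 17864 × 3.456/100 ≈ 617.
Total lost output = 1042 + 1579 + 341 + 952 + 617 = 4531 billion.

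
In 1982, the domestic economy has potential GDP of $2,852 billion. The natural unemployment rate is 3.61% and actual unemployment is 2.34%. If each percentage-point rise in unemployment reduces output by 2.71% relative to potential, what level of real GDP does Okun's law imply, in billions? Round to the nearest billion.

$2,950 billion

Unemployment gap = 2.34 - 3.61 = -1.27 points, so the output gap is -2.71 × (-1.27) = 3.4417%.
Actual GDP = 2852 × (1 + 3.4417/100) = 2852 × 1.034417 ≈ 2950 billion.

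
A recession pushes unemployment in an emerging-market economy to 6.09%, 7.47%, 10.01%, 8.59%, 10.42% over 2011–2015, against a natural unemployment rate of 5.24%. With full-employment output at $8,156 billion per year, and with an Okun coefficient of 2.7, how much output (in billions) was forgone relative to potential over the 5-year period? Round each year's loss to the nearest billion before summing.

Year 2011: gap = -2.7 × (6.09 - 5.24) = -2.295%, loss ≈ 8156 × 2.295/100 ≈ 187.
Year 2012: gap = -2.7 × (7.47 - 5.24) = -6.021%, loss ≈ 8156 × 6.021/100 ≈ 491.
Year 2013: gap = -2.7 × (10.01 - 5.24) = -12.879%, loss ≈ 8156 × 12.879/100 ≈ 1050.
Year 2014: gap = -2.7 × (8.59 - 5.24) = -9.045%, loss ≈ 8156 × 9.045/100 ≈ 738.
Year 2015: gap = -2.7 × (10.42 - 5.24) = -13.986%, loss ≈ 8156 × 13.986/100 ≈ 1141.
Total lost output = 187 + 491 + 1050 + 738 + 1141 = 3607 billion.

$3,607 billion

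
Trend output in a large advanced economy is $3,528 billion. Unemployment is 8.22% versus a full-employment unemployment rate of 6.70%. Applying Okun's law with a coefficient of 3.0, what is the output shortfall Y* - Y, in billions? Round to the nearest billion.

$161 billion

Output gap = -3.0 × (8.22 - 6.7) = -3 × 1.52 = -4.56%.
Actual GDP ≈ 3528 × 0.9544 ≈ 3367 billion, so the shortfall is 3528 - 3367 = 161 billion.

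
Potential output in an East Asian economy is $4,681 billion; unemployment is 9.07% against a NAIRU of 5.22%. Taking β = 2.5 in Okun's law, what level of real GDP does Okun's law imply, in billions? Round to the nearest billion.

Unemployment gap = 9.07 - 5.22 = 3.85 points, so the output gap is -2.5 × 3.85 = -9.625%.
Actual GDP = 4681 × (1 - 9.625/100) = 4681 × 0.90375 ≈ 4230 billion.

$4,230 billion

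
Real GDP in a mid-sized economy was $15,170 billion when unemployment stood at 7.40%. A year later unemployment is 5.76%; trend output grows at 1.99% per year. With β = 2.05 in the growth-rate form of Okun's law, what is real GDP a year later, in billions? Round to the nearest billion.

Δu = 5.76 - 7.4 = -1.64 points.
Okun's law (growth form): g_Y = g_Y* - β × Δu = 1.99 - 2.05 × (-1.64) = 1.99 + 3.362 = 5.352%.
Real GDP in the next year = 15170 × (1 + 5.352/100) = 15170 × 1.05352 ≈ 15982 billion.

$15,982 billion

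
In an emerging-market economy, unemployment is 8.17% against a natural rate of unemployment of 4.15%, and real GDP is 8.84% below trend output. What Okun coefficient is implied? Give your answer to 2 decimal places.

β ≈ 2.20

Okun's law: output gap = -β × (u - u*).
-8.84 = -β × (8.17 - 4.15) = -β × 4.02, so β = 8.84/4.02 = 2.20.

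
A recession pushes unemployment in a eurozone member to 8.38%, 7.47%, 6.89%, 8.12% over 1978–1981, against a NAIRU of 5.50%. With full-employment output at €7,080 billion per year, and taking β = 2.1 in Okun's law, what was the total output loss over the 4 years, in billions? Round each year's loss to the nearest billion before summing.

€1,318 billion

Year 1978: gap = -2.1 × (8.38 - 5.5) = -6.048%, loss ≈ 7080 × 6.048/100 ≈ 428.
Year 1979: gap = -2.1 × (7.47 - 5.5) = -4.137%, loss ≈ 7080 × 4.137/100 ≈ 293.
Year 1980: gap = -2.1 × (6.89 - 5.5) = -2.919%, loss ≈ 7080 × 2.919/100 ≈ 207.
Year 1981: gap = -2.1 × (8.12 - 5.5) = -5.502%, loss ≈ 7080 × 5.502/100 ≈ 390.
Total lost output = 428 + 293 + 207 + 390 = 1318 billion.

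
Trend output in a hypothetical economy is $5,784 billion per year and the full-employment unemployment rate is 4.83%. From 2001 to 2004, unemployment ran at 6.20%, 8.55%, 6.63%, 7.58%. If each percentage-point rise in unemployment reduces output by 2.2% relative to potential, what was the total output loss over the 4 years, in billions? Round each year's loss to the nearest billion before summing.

Year 2001: gap = -2.2 × (6.2 - 4.83) = -3.014%, loss ≈ 5784 × 3.014/100 ≈ 174.
Year 2002: gap = -2.2 × (8.55 - 4.83) = -8.184%, loss ≈ 5784 × 8.184/100 ≈ 473.
Year 2003: gap = -2.2 × (6.63 - 4.83) = -3.96%, loss ≈ 5784 × 3.96/100 ≈ 229.
Year 2004: gap = -2.2 × (7.58 - 4.83) = -6.05%, loss ≈ 5784 × 6.05/100 ≈ 350.
Total lost output = 174 + 473 + 229 + 350 = 1226 billion.

$1,226 billion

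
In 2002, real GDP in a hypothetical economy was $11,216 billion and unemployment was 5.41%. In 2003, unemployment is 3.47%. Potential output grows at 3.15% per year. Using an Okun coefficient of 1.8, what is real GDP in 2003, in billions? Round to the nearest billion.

Δu = 3.47 - 5.41 = -1.94 points.
Okun's law (growth form): g_Y = g_Y* - β × Δu = 3.15 - 1.8 × (-1.94) = 3.15 + 3.492 = 6.642%.
Real GDP in the next year = 11216 × (1 + 6.642/100) = 11216 × 1.06642 ≈ 11961 billion.

$11,961 billion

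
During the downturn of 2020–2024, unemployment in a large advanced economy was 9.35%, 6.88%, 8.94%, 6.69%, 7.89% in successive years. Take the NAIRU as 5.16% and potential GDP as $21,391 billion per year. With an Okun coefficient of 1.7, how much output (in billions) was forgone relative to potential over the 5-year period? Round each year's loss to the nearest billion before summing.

Year 2020: gap = -1.7 × (9.35 - 5.16) = -7.123%, loss ≈ 21391 × 7.123/100 ≈ 1524.
Year 2021: gap = -1.7 × (6.88 - 5.16) = -2.924%, loss ≈ 21391 × 2.924/100 ≈ 625.
Year 2022: gap = -1.7 × (8.94 - 5.16) = -6.426%, loss ≈ 21391 × 6.426/100 ≈ 1375.
Year 2023: gap = -1.7 × (6.69 - 5.16) = -2.601%, loss ≈ 21391 × 2.601/100 ≈ 556.
Year 2024: gap = -1.7 × (7.89 - 5.16) = -4.641%, loss ≈ 21391 × 4.641/100 ≈ 993.
Total lost output = 1524 + 625 + 1375 + 556 + 993 = 5073 billion.

$5,073 billion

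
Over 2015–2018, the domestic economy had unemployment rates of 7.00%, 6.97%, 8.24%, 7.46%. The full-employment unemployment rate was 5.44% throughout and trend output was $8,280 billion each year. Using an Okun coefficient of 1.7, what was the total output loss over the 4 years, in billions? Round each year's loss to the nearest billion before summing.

Year 2015: gap = -1.7 × (7 - 5.44) = -2.652%, loss ≈ 8280 × 2.652/100 ≈ 220.
Year 2016: gap = -1.7 × (6.97 - 5.44) = -2.601%, loss ≈ 8280 × 2.601/100 ≈ 215.
Year 2017: gap = -1.7 × (8.24 - 5.44) = -4.76%, loss ≈ 8280 × 4.76/100 ≈ 394.
Year 2018: gap = -1.7 × (7.46 - 5.44) = -3.434%, loss ≈ 8280 × 3.434/100 ≈ 284.
Total lost output = 220 + 215 + 394 + 284 = 1113 billion.

$1,113 billion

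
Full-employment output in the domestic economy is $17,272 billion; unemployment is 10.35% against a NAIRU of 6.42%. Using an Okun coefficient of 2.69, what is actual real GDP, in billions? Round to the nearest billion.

Unemployment gap = 10.35 - 6.42 = 3.93 points, so the output gap is -2.69 × 3.93 = -10.5717%.
Actual GDP = 17272 × (1 - 10.5717/100) = 17272 × 0.894283 ≈ 15446 billion.

$15,446 billion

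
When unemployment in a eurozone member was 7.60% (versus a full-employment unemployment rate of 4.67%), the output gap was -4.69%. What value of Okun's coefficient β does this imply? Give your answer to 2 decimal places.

β ≈ 1.60

Okun's law: output gap = -β × (u - u*).
-4.69 = -β × (7.6 - 4.67) = -β × 2.93, so β = 4.69/2.93 = 1.60.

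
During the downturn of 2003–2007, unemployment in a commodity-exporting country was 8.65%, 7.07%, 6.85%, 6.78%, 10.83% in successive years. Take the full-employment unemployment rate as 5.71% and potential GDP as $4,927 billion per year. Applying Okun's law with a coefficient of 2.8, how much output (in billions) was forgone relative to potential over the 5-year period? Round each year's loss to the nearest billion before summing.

$1,605 billion

Year 2003: gap = -2.8 × (8.65 - 5.71) = -8.232%, loss ≈ 4927 × 8.232/100 ≈ 406.
Year 2004: gap = -2.8 × (7.07 - 5.71) = -3.808%, loss ≈ 4927 × 3.808/100 ≈ 188.
Year 2005: gap = -2.8 × (6.85 - 5.71) = -3.192%, loss ≈ 4927 × 3.192/100 ≈ 157.
Year 2006: gap = -2.8 × (6.78 - 5.71) = -2.996%, loss ≈ 4927 × 2.996/100 ≈ 148.
Year 2007: gap = -2.8 × (10.83 - 5.71) = -14.336%, loss ≈ 4927 × 14.336/100 ≈ 706.
Total lost output = 406 + 188 + 157 + 148 + 706 = 1605 billion.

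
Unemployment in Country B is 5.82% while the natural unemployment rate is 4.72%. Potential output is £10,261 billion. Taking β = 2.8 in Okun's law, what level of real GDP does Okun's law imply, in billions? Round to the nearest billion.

£9,945 billion

Unemployment gap = 5.82 - 4.72 = 1.1 points, so the output gap is -2.8 × 1.1 = -3.08%.
Actual GDP = 10261 × (1 - 3.08/100) = 10261 × 0.9692 ≈ 9945 billion.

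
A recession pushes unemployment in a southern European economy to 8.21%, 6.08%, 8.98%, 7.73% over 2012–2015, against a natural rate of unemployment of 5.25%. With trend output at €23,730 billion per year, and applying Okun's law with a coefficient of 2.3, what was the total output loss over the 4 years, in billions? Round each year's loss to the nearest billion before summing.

Year 2012: gap = -2.3 × (8.21 - 5.25) = -6.808%, loss ≈ 23730 × 6.808/100 ≈ 1616.
Year 2013: gap = -2.3 × (6.08 - 5.25) = -1.909%, loss ≈ 23730 × 1.909/100 ≈ 453.
Year 2014: gap = -2.3 × (8.98 - 5.25) = -8.579%, loss ≈ 23730 × 8.579/100 ≈ 2036.
Year 2015: gap = -2.3 × (7.73 - 5.25) = -5.704%, loss ≈ 23730 × 5.704/100 ≈ 1354.
Total lost output = 1616 + 453 + 2036 + 1354 = 5459 billion.

€5,459 billion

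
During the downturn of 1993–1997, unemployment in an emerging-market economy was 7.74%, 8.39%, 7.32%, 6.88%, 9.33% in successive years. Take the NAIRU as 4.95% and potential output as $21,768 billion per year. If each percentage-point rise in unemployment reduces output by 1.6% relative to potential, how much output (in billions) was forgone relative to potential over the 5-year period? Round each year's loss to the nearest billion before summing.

Year 1993: gap = -1.6 × (7.74 - 4.95) = -4.464%, loss ≈ 21768 × 4.464/100 ≈ 972.
Year 1994: gap = -1.6 × (8.39 - 4.95) = -5.504%, loss ≈ 21768 × 5.504/100 ≈ 1198.
Year 1995: gap = -1.6 × (7.32 - 4.95) = -3.792%, loss ≈ 21768 × 3.792/100 ≈ 825.
Year 1996: gap = -1.6 × (6.88 - 4.95) = -3.088%, loss ≈ 21768 × 3.088/100 ≈ 672.
Year 1997: gap = -1.6 × (9.33 - 4.95) = -7.008%, loss ≈ 21768 × 7.008/100 ≈ 1526.
Total lost output = 972 + 1198 + 825 + 672 + 1526 = 5193 billion.

$5,193 billion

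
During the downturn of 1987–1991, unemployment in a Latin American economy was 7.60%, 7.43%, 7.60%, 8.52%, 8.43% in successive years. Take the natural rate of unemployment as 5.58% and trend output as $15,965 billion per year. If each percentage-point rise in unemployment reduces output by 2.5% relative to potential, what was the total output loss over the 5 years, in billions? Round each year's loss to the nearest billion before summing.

$4,661 billion

Year 1987: gap = -2.5 × (7.6 - 5.58) = -5.05%, loss ≈ 15965 × 5.05/100 ≈ 806.
Year 1988: gap = -2.5 × (7.43 - 5.58) = -4.625%, loss ≈ 15965 × 4.625/100 ≈ 738.
Year 1989: gap = -2.5 × (7.6 - 5.58) = -5.05%, loss ≈ 15965 × 5.05/100 ≈ 806.
Year 1990: gap = -2.5 × (8.52 - 5.58) = -7.35%, loss ≈ 15965 × 7.35/100 ≈ 1173.
Year 1991: gap = -2.5 × (8.43 - 5.58) = -7.125%, loss ≈ 15965 × 7.125/100 ≈ 1138.
Total lost output = 806 + 738 + 806 + 1173 + 1138 = 4661 billion.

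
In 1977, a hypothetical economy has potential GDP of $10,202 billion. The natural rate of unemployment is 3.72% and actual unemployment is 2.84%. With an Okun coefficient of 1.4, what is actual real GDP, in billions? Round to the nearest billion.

Unemployment gap = 2.84 - 3.72 = -0.88 points, so the output gap is -1.4 × (-0.88) = 1.232%.
Actual GDP = 10202 × (1 + 1.232/100) = 10202 × 1.01232 ≈ 10328 billion.

$10,328 billion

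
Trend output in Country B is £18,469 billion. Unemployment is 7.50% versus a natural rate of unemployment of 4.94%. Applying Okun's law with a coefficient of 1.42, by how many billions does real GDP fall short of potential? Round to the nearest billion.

Output gap = -1.42 × (7.5 - 4.94) = -1.42 × 2.56 = -3.6352%.
Actual GDP ≈ 18469 × 0.963648 ≈ 17798 billion, so the shortfall is 18469 - 17798 = 671 billion.

£671 billion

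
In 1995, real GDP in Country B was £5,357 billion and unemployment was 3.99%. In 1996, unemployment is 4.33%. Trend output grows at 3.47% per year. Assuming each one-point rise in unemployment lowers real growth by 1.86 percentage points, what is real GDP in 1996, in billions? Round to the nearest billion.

£5,509 billion

Δu = 4.33 - 3.99 = 0.34 points.
Okun's law (growth form): g_Y = g_Y* - β × Δu = 3.47 - 1.86 × (0.34) = 3.47 - 0.6324 = 2.8376%.
Real GDP in the next year = 5357 × (1 + 2.8376/100) = 5357 × 1.028376 ≈ 5509 billion.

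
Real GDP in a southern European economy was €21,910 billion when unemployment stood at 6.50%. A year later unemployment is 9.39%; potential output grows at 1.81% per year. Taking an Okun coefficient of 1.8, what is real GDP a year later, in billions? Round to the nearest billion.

€21,167 billion

Δu = 9.39 - 6.5 = 2.89 points.
Okun's law (growth form): g_Y = g_Y* - β × Δu = 1.81 - 1.8 × (2.89) = 1.81 - 5.202 = -3.392%.
Real GDP in the next year = 21910 × (1 - 3.392/100) = 21910 × 0.96608 ≈ 21167 billion.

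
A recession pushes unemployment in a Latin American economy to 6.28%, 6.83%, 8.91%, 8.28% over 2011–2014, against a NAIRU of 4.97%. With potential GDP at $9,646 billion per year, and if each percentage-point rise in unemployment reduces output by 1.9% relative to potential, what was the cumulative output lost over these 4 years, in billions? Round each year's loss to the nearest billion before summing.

Year 2011: gap = -1.9 × (6.28 - 4.97) = -2.489%, loss ≈ 9646 × 2.489/100 ≈ 240.
Year 2012: gap = -1.9 × (6.83 - 4.97) = -3.534%, loss ≈ 9646 × 3.534/100 ≈ 341.
Year 2013: gap = -1.9 × (8.91 - 4.97) = -7.486%, loss ≈ 9646 × 7.486/100 ≈ 722.
Year 2014: gap = -1.9 × (8.28 - 4.97) = -6.289%, loss ≈ 9646 × 6.289/100 ≈ 607.
Total lost output = 240 + 341 + 722 + 607 = 1910 billion.

$1,910 billion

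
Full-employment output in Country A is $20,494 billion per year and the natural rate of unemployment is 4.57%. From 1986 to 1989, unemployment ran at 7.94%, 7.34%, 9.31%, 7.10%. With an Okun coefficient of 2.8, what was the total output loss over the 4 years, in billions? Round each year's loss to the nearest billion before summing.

$7,696 billion

Year 1986: gap = -2.8 × (7.94 - 4.57) = -9.436%, loss ≈ 20494 × 9.436/100 ≈ 1934.
Year 1987: gap = -2.8 × (7.34 - 4.57) = -7.756%, loss ≈ 20494 × 7.756/100 ≈ 1590.
Year 1988: gap = -2.8 × (9.31 - 4.57) = -13.272%, loss ≈ 20494 × 13.272/100 ≈ 2720.
Year 1989: gap = -2.8 × (7.1 - 4.57) = -7.084%, loss ≈ 20494 × 7.084/100 ≈ 1452.
Total lost output = 1934 + 1590 + 2720 + 1452 = 7696 billion.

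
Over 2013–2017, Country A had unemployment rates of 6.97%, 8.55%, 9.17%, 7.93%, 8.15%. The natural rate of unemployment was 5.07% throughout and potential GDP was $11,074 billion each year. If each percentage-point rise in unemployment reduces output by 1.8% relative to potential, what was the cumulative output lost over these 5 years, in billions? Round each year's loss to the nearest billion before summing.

$3,074 billion

Year 2013: gap = -1.8 × (6.97 - 5.07) = -3.42%, loss ≈ 11074 × 3.42/100 ≈ 379.
Year 2014: gap = -1.8 × (8.55 - 5.07) = -6.264%, loss ≈ 11074 × 6.264/100 ≈ 694.
Year 2015: gap = -1.8 × (9.17 - 5.07) = -7.38%, loss ≈ 11074 × 7.38/100 ≈ 817.
Year 2016: gap = -1.8 × (7.93 - 5.07) = -5.148%, loss ≈ 11074 × 5.148/100 ≈ 570.
Year 2017: gap = -1.8 × (8.15 - 5.07) = -5.544%, loss ≈ 11074 × 5.544/100 ≈ 614.
Total lost output = 379 + 694 + 817 + 570 + 614 = 3074 billion.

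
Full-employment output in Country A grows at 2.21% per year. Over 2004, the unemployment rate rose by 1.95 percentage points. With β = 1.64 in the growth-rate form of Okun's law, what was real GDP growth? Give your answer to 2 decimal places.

Growth-rate Okun's law: g_Y = g_Y* - β × Δu.
g_Y = 2.21 - 1.64 × (1.95) = 2.21 - 3.198 = -0.988%, i.e. -0.99% to 2 d.p.

-0.99%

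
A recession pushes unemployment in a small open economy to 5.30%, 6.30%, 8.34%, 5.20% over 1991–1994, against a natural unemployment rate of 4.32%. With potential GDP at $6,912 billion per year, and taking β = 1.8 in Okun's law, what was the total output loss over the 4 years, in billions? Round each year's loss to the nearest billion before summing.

Year 1991: gap = -1.8 × (5.3 - 4.32) = -1.764%, loss ≈ 6912 × 1.764/100 ≈ 122.
Year 1992: gap = -1.8 × (6.3 - 4.32) = -3.564%, loss ≈ 6912 × 3.564/100 ≈ 246.
Year 1993: gap = -1.8 × (8.34 - 4.32) = -7.236%, loss ≈ 6912 × 7.236/100 ≈ 500.
Year 1994: gap = -1.8 × (5.2 - 4.32) = -1.584%, loss ≈ 6912 × 1.584/100 ≈ 109.
Total lost output = 122 + 246 + 500 + 109 = 977 billion.

$977 billion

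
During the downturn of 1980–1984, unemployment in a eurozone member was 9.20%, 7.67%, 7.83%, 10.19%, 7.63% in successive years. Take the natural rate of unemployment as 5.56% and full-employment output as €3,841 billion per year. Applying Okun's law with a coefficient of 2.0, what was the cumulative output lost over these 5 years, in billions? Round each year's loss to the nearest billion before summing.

Year 1980: gap = -2.0 × (9.2 - 5.56) = -7.28%, loss ≈ 3841 × 7.28/100 ≈ 280.
Year 1981: gap = -2.0 × (7.67 - 5.56) = -4.22%, loss ≈ 3841 × 4.22/100 ≈ 162.
Year 1982: gap = -2.0 × (7.83 - 5.56) = -4.54%, loss ≈ 3841 × 4.54/100 ≈ 174.
Year 1983: gap = -2.0 × (10.19 - 5.56) = -9.26%, loss ≈ 3841 × 9.26/100 ≈ 356.
Year 1984: gap = -2.0 × (7.63 - 5.56) = -4.14%, loss ≈ 3841 × 4.14/100 ≈ 159.
Total lost output = 280 + 162 + 174 + 356 + 159 = 1131 billion.

€1,131 billion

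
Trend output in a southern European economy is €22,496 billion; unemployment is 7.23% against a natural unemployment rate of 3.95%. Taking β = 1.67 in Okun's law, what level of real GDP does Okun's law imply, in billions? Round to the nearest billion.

Unemployment gap = 7.23 - 3.95 = 3.28 points, so the output gap is -1.67 × 3.28 = -5.4776%.
Actual GDP = 22496 × (1 - 5.4776/100) = 22496 × 0.945224 ≈ 21264 billion.

€21,264 billion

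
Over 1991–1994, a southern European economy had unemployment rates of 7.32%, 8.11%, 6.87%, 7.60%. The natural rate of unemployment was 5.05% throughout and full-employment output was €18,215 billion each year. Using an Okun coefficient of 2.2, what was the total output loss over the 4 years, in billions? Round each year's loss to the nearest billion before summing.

€3,887 billion

Year 1991: gap = -2.2 × (7.32 - 5.05) = -4.994%, loss ≈ 18215 × 4.994/100 ≈ 910.
Year 1992: gap = -2.2 × (8.11 - 5.05) = -6.732%, loss ≈ 18215 × 6.732/100 ≈ 1226.
Year 1993: gap = -2.2 × (6.87 - 5.05) = -4.004%, loss ≈ 18215 × 4.004/100 ≈ 729.
Year 1994: gap = -2.2 × (7.6 - 5.05) = -5.61%, loss ≈ 18215 × 5.61/100 ≈ 1022.
Total lost output = 910 + 1226 + 729 + 1022 = 3887 billion.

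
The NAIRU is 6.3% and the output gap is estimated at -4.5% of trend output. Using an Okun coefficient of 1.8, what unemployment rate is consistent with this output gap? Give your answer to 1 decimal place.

From Okun's law, u - u* = -(output gap)/β = -(-4.5)/1.8 = 2.5 points.
So u = 6.3 + 2.5 = 8.8%.

8.8%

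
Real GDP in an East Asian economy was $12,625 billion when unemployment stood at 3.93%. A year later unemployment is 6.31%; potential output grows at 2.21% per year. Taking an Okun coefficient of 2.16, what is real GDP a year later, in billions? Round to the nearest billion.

Δu = 6.31 - 3.93 = 2.38 points.
Okun's law (growth form): g_Y = g_Y* - β × Δu = 2.21 - 2.16 × (2.38) = 2.21 - 5.1408 = -2.9308%.
Real GDP in the next year = 12625 × (1 - 2.9308/100) = 12625 × 0.970692 ≈ 12255 billion.

$12,255 billion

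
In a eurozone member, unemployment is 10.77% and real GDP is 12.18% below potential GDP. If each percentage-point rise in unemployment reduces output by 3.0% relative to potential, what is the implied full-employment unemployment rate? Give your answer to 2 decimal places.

6.71%

From Okun's law, u - u* = -(output gap)/β = -(-12.18)/3.0 = 4.06 points.
So u* = 10.77 - 4.06 = 6.71%.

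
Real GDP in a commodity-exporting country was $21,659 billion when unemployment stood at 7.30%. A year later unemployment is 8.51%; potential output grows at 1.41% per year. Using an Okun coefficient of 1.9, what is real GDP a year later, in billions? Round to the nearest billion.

Δu = 8.51 - 7.3 = 1.21 points.
Okun's law (growth form): g_Y = g_Y* - β × Δu = 1.41 - 1.9 × (1.21) = 1.41 - 2.299 = -0.889%.
Real GDP in the next year = 21659 × (1 - 0.889/100) = 21659 × 0.99111 ≈ 21466 billion.

$21,466 billion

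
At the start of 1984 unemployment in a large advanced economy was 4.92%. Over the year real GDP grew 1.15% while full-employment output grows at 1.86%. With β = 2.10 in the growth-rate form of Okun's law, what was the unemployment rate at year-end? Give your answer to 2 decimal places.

Growth-rate Okun's law: g_Y = g_Y* - β × Δu, so Δu = (g_Y* - g_Y)/β.
Δu = (1.86 - 1.15)/2.10 = 0.71/2.10 = 0.34 percentage points.
Year-end unemployment = 4.92 + 0.34 = 5.26%.

5.26%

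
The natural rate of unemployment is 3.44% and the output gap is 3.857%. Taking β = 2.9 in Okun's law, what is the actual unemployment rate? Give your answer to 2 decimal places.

2.11%

From Okun's law, u - u* = -(output gap)/β = -(3.857)/2.9 = -1.33 points.
So u = 3.44 - 1.33 = 2.11%.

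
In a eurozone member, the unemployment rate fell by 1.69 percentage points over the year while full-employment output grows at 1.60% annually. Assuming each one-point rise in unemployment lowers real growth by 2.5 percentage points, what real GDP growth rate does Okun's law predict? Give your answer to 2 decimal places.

Growth-rate Okun's law: g_Y = g_Y* - β × Δu.
g_Y = 1.60 - 2.5 × (-1.69) = 1.6 + 4.225 = 5.825%, i.e. 5.83% to 2 d.p.

5.83%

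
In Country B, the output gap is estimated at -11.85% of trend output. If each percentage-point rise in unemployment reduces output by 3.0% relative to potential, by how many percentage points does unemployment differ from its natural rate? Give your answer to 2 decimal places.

3.95 percentage points

Okun's law: output gap = -β × (u - u*), so u - u* = -(output gap)/β.
u - u* = -(-11.85)/3.0 = 3.95 percentage points.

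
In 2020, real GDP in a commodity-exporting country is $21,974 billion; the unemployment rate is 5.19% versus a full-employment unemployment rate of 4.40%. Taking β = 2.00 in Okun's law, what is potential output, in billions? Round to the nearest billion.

Unemployment gap = 5.19 - 4.4 = 0.79 points, so output gap = -2 × 0.79 = -1.58%.
Since Y = Y* × (1 + gap/100), Y* = 21974/0.9842 ≈ 22327 billion.

$22,327 billion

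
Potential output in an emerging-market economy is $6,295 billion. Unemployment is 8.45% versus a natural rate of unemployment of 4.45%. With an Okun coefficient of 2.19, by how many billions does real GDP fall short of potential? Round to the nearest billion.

Output gap = -2.19 × (8.45 - 4.45) = -2.19 × 4 = -8.76%.
Actual GDP ≈ 6295 × 0.9124 ≈ 5744 billion, so the shortfall is 6295 - 5744 = 551 billion.

$551 billion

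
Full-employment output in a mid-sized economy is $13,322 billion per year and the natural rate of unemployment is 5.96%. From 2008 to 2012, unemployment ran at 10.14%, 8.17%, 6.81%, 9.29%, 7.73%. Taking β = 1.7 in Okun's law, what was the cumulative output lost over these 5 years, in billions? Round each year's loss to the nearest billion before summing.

$2,796 billion

Year 2008: gap = -1.7 × (10.14 - 5.96) = -7.106%, loss ≈ 13322 × 7.106/100 ≈ 947.
Year 2009: gap = -1.7 × (8.17 - 5.96) = -3.757%, loss ≈ 13322 × 3.757/100 ≈ 501.
Year 2010: gap = -1.7 × (6.81 - 5.96) = -1.445%, loss ≈ 13322 × 1.445/100 ≈ 193.
Year 2011: gap = -1.7 × (9.29 - 5.96) = -5.661%, loss ≈ 13322 × 5.661/100 ≈ 754.
Year 2012: gap = -1.7 × (7.73 - 5.96) = -3.009%, loss ≈ 13322 × 3.009/100 ≈ 401.
Total lost output = 947 + 501 + 193 + 754 + 401 = 2796 billion.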